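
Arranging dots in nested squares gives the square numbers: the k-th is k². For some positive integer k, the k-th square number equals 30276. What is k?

174

We need n² = 30276, so n = √30276 = 174.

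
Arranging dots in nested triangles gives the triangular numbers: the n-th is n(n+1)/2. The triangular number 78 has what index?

Set n(n+1)/2 = 78, giving n² + n − 156 = 0.
So n = (-1 + 25) / 2 = 24/2 = 12.
Check: 12·13/2 = 78. ✓

12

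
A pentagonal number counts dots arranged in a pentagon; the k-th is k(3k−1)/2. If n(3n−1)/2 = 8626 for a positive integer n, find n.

76

Set n(3n−1)/2 = 8626, giving 3n² − n − 17252 = 0.
So n = (1 + 455) / 6 = 456/6 = 76.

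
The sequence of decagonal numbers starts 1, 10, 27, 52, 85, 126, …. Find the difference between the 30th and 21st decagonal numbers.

30·(4·30 − 3) = 3510 and 21·(4·21 − 3) = 1701.
Difference: 3510 − 1701 = 1809.

1809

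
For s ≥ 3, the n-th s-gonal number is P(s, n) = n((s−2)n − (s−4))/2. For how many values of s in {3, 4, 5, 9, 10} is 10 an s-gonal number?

s = 3: P(3, 4) = 10. ✓
s = 4: P(4, 3) = 9 and P(4, 4) = 16; 10 is not s-gonal.
s = 5: P(5, 2) = 5 and P(5, 3) = 12; 10 is not s-gonal.
s = 9: P(9, 2) = 9 and P(9, 3) = 24; 10 is not s-gonal.
s = 10: P(10, 2) = 10. ✓
Hits: s ∈ {3, 10} → 2.

2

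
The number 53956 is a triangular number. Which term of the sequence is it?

Set n(n+1)/2 = 53956, giving n² + n − 107912 = 0.
The discriminant is 1 + 8·53956 = 431649, and √431649 = 657.
So n = (-1 + 657) / 2 = 656/2 = 328.

328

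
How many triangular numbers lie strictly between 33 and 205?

12

The n-th triangular number is n(n+1)/2.
Smallest index with value > 33: n = 8 (giving 36).
Largest index with value < 205: n = 19 (giving 190).
Indices 8 through 19: 12 terms.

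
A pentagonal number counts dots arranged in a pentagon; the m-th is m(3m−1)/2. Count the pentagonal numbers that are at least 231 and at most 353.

The n-th pentagonal number is n(3n−1)/2.
Smallest index with value ≥ 231: n = 13 (giving 247).
Largest index with value ≤ 353: n = 15 (giving 330).
Indices 13 through 15: 3 terms.

3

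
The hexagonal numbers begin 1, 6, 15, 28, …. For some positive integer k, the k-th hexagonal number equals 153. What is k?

9

Set n(2n−1) = 153, giving 2n² − n − 153 = 0.
The discriminant is 1 + 8·153 = 1225, and √1225 = 35.
So n = (1 + 35) / 4 = 36/4 = 9.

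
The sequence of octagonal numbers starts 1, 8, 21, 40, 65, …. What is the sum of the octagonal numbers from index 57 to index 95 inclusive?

Σ i(3i−2) = 3Σi² − 2Σi over i = 57..95.
Σi = 4560 − 1596 = 2964 and Σi² = 290320 − 60116 = 230204.
3·230204 − 2·2964 = 684684.

684684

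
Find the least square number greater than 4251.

4356

Solve n² > 4251 for integer n.
The largest n with value ≤ 4251 is 65 (since 4225 ≤ 4251 < 4356), so the first above is n = 66, value 4356.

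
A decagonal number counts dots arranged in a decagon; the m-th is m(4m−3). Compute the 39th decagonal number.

5967

The 39th decagonal number is n(4n−3) with n = 39.
39·(4·39 − 3) = 39·153 = 5967.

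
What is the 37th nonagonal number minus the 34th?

738

37·(7·37 − 5)/2 = 4699 and 34·(7·34 − 5)/2 = 3961.
Difference: 4699 − 3961 = 738.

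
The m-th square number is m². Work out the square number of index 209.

The 209th square number is n² with n = 209.
209² = 43681.

43681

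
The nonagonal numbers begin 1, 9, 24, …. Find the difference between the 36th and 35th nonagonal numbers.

Consecutive nonagonal numbers differ by 7n − 6: here 7·36 − 6 = 246.

246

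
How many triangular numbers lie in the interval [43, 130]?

The n-th triangular number is n(n+1)/2.
Smallest index with value ≥ 43: n = 9 (giving 45).
Largest index with value ≤ 130: n = 15 (giving 120).
Indices 9 through 15: 7 terms.

7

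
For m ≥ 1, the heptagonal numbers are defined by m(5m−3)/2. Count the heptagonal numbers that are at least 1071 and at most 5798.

The n-th heptagonal number is n(5n−3)/2.
Smallest index with value ≥ 1071: n = 21 (giving 1071).
Largest index with value ≤ 5798: n = 48 (giving 5688).
Indices 21 through 48: 28 terms.

28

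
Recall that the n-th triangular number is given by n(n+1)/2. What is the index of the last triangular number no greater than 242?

Solve n(n+1)/2 ≤ 242 for integer n.
n = 21 gives 231 ≤ 242, while n = 22 gives 253 > 242; so the answer is index 21.

21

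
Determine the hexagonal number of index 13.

The 13th hexagonal number is n(2n−1) with n = 13.
13·(2·13 − 1) = 13·25 = 325.

325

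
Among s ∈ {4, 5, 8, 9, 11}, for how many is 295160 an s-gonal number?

s = 4: P(4, 543) = 294849 and P(4, 544) = 295936; 295160 is not s-gonal.
s = 5: P(5, 443) = 294152 and P(5, 444) = 295482; 295160 is not s-gonal.
s = 8: P(8, 314) = 295160. ✓
s = 9: P(9, 290) = 293625 and P(9, 291) = 295656; 295160 is not s-gonal.
s = 11: P(11, 256) = 294016 and P(11, 257) = 296321; 295160 is not s-gonal.
Hits: s ∈ {8} → 1.

1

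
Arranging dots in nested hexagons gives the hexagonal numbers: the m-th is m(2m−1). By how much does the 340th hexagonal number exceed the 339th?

1357

Consecutive hexagonal numbers differ by 4n − 3: here 4·340 − 3 = 1357.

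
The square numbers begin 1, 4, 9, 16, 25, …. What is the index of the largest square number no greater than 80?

8

Solve n² ≤ 80 for integer n.
n = 8 gives 64 ≤ 80, while n = 9 gives 81 > 80; so the answer is index 8.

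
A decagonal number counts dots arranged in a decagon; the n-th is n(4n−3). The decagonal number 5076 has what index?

36

Set n(4n−3) = 5076, giving 4n² − 3n − 5076 = 0.
The discriminant is 9 + 16·5076 = 81225, and √81225 = 285.
So n = (3 + 285) / 8 = 288/8 = 36.
Check: 36·(4·36 − 3) = 5076. ✓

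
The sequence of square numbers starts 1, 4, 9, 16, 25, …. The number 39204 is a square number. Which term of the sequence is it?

We need n² = 39204, so n = √39204 = 198.
Check: 198² = 39204. ✓

198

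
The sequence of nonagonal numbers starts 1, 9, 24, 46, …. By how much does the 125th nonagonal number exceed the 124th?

869

Consecutive nonagonal numbers differ by 7n − 6: here 7·125 − 6 = 869.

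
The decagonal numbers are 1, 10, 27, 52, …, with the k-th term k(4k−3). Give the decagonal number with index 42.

6930

The 42nd decagonal number is n(4n−3) with n = 42.
42·(4·42 − 3) = 42·165 = 6930.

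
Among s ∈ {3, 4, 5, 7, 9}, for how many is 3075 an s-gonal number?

1

s = 3: P(3, 77) = 3003 and P(3, 78) = 3081; 3075 is not s-gonal.
s = 4: P(4, 55) = 3025 and P(4, 56) = 3136; 3075 is not s-gonal.
s = 5: P(5, 45) = 3015 and P(5, 46) = 3151; 3075 is not s-gonal.
s = 7: P(7, 35) = 3010 and P(7, 36) = 3186; 3075 is not s-gonal.
s = 9: P(9, 30) = 3075. ✓
Hits: s ∈ {9} → 1.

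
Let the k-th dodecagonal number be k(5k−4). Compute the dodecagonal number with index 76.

The 76th dodecagonal number is n(5n−4) with n = 76.
76·(5·76 − 4) = 76·376 = 28576.

28576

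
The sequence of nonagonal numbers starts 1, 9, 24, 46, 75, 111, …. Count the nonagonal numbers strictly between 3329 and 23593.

The n-th nonagonal number is n(7n−5)/2.
Smallest index with value > 3329: n = 32 (giving 3504).
Largest index with value < 23593: n = 82 (giving 23329).
Indices 32 through 82: 51 terms.

51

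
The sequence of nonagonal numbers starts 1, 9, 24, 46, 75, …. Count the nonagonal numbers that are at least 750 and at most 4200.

The n-th nonagonal number is n(7n−5)/2.
Smallest index with value ≥ 750: n = 15 (giving 750).
Largest index with value ≤ 4200: n = 35 (giving 4200).
Indices 15 through 35: 21 terms.

21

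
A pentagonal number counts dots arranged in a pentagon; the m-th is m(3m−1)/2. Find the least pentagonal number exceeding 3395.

Solve n(3n−1)/2 > 3395 for integer n.
The largest n with value ≤ 3395 is 47 (since 3290 ≤ 3395 < 3432), so the first above is n = 48, value 3432.

3432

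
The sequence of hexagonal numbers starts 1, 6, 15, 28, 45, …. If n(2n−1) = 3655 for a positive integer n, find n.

43

Set n(2n−1) = 3655, giving 2n² − n − 3655 = 0.
The discriminant is 1 + 8·3655 = 29241, and √29241 = 171.
So n = (1 + 171) / 4 = 172/4 = 43.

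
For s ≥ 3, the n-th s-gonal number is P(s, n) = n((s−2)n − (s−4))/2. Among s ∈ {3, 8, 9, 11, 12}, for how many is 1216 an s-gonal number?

s = 3: P(3, 48) = 1176 and P(3, 49) = 1225; 1216 is not s-gonal.
s = 8: P(8, 20) = 1160 and P(8, 21) = 1281; 1216 is not s-gonal.
s = 9: P(9, 19) = 1216. ✓
s = 11: P(11, 16) = 1096 and P(11, 17) = 1241; 1216 is not s-gonal.
s = 12: P(12, 16) = 1216. ✓
Hits: s ∈ {9, 12} → 2.

2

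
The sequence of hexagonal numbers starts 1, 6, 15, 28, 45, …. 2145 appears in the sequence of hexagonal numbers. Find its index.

Set n(2n−1) = 2145, giving 2n² − n − 2145 = 0.
So n = (1 + 131) / 4 = 132/4 = 33.

33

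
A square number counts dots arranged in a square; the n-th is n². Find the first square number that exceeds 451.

484

Solve n² > 451 for integer n.
The largest n with value ≤ 451 is 21 (since 441 ≤ 451 < 484), so the first above is n = 22, value 484.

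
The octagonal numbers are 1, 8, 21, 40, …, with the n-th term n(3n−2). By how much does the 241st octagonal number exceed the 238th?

241·(3·241 − 2) = 173761 and 238·(3·238 − 2) = 169456.
Difference: 173761 − 169456 = 4305.

4305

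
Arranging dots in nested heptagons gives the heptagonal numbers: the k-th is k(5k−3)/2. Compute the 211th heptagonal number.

The 211th heptagonal number is n(5n−3)/2 with n = 211.
211·(5·211 − 3)/2 = 211·1052/2 = 211·526 = 110986.

110986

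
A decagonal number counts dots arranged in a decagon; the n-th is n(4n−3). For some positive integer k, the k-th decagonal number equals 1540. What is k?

Set n(4n−3) = 1540, giving 4n² − 3n − 1540 = 0.
So n = (3 + 157) / 8 = 160/8 = 20.
Check: 20·(4·20 − 3) = 1540. ✓

20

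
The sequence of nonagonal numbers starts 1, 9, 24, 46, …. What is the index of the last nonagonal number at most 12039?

Solve n(7n−5)/2 ≤ 12039 for integer n.
n = 59 gives 12036 ≤ 12039, while n = 60 gives 12450 > 12039; so the answer is index 59.

59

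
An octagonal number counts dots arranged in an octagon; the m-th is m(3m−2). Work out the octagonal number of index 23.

1541

23·(3·23 − 2) = 23·67 = 1541.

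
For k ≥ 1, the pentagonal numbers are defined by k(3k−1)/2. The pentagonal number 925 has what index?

Set n(3n−1)/2 = 925, giving 3n² − n − 1850 = 0.
The discriminant is 1 + 24·925 = 22201, and √22201 = 149.
So n = (1 + 149) / 6 = 150/6 = 25.
Check: 25·(3·25 − 1)/2 = 925. ✓

25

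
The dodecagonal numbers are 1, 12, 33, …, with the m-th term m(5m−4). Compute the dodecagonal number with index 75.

27825

The 75th dodecagonal number is n(5n−4) with n = 75.
75·(5·75 − 4) = 75·371 = 27825.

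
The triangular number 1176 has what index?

Set n(n+1)/2 = 1176, giving n² + n − 2352 = 0.
So n = (-1 + 97) / 2 = 96/2 = 48.
Check: 48·49/2 = 1176. ✓

48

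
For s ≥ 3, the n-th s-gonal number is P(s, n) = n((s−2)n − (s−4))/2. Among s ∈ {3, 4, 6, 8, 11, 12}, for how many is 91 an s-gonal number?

s = 3: P(3, 13) = 91. ✓
s = 4: P(4, 9) = 81 and P(4, 10) = 100; 91 is not s-gonal.
s = 6: P(6, 7) = 91. ✓
s = 8: P(8, 5) = 65 and P(8, 6) = 96; 91 is not s-gonal.
s = 11: P(11, 4) = 58 and P(11, 5) = 95; 91 is not s-gonal.
s = 12: P(12, 4) = 64 and P(12, 5) = 105; 91 is not s-gonal.
Hits: s ∈ {3, 6} → 2.

2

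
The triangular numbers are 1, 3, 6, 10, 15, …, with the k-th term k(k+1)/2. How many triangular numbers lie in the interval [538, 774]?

6

The n-th triangular number is n(n+1)/2.
Smallest index with value ≥ 538: n = 33 (giving 561).
Largest index with value ≤ 774: n = 38 (giving 741).
Indices 33 through 38: 6 terms.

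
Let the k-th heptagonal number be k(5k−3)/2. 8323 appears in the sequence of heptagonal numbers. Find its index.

Set n(5n−3)/2 = 8323, giving 5n² − 3n − 16646 = 0.
The discriminant is 9 + 40·8323 = 332929, and √332929 = 577.
So n = (3 + 577) / 10 = 580/10 = 58.
Check: 58·(5·58 − 3)/2 = 8323. ✓

58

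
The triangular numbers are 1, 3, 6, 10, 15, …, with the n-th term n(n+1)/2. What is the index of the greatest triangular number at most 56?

10

Solve n(n+1)/2 ≤ 56 for integer n.
n = 10 gives 55 ≤ 56, while n = 11 gives 66 > 56; so the answer is index 10.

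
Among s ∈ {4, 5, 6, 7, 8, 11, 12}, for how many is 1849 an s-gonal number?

1

s = 4: P(4, 43) = 1849. ✓
s = 5: P(5, 35) = 1820 and P(5, 36) = 1926; 1849 is not s-gonal.
s = 6: P(6, 30) = 1770 and P(6, 31) = 1891; 1849 is not s-gonal.
s = 7: P(7, 27) = 1782 and P(7, 28) = 1918; 1849 is not s-gonal.
s = 8: P(8, 25) = 1825 and P(8, 26) = 1976; 1849 is not s-gonal.
s = 11: P(11, 20) = 1730 and P(11, 21) = 1911; 1849 is not s-gonal.
s = 12: P(12, 19) = 1729 and P(12, 20) = 1920; 1849 is not s-gonal.
Hits: s ∈ {4} → 1.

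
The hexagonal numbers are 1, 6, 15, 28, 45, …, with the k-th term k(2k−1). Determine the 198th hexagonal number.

The 198th hexagonal number is n(2n−1) with n = 198.
198·(2·198 − 1) = 198·395 = 78210.

78210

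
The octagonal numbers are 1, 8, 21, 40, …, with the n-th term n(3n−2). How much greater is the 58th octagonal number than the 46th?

58·(3·58 − 2) = 9976 and 46·(3·46 − 2) = 6256.
Difference: 9976 − 6256 = 3720.

3720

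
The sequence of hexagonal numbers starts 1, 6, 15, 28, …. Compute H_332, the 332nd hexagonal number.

The 332nd hexagonal number is n(2n−1) with n = 332.
332·(2·332 − 1) = 332·663 = 220116.

220116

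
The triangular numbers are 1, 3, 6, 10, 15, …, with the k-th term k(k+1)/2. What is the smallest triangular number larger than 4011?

4095

Solve n(n+1)/2 > 4011 for integer n.
The largest n with value ≤ 4011 is 89 (since 4005 ≤ 4011 < 4095), so the first above is n = 90, value 4095.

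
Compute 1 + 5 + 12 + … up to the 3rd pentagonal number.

18

Σ i(3i−1)/2 = (3Σi² − Σi) / 2 over i = 1..3.
Σi = 6 and Σi² = 14.
(3·14 − 1·6) / 2 = 36/2 = 18.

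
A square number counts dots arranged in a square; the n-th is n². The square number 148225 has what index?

385

We need n² = 148225, so n = √148225 = 385.
Check: 385² = 148225. ✓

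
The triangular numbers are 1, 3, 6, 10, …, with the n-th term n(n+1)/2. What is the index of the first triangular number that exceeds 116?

15

Solve n(n+1)/2 > 116 for integer n.
The largest n with value ≤ 116 is 14 (since 105 ≤ 116 < 120), so the first above is n = 15, value 120.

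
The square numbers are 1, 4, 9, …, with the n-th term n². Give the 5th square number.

25

The 5th square number is n² with n = 5.
5² = 25.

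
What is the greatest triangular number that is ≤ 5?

3

Solve n(n+1)/2 ≤ 5 for integer n.
n = 2 gives 3 ≤ 5, while n = 3 gives 6 > 5; so the answer is 3.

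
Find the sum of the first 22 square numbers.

3795

Σ_{i=1}^{22} i² = 22·23·45/6 = 3795.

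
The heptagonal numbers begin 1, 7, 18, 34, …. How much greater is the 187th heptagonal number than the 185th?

1857

187·(5·187 − 3)/2 = 87142 and 185·(5·185 − 3)/2 = 85285.
Difference: 87142 − 85285 = 1857.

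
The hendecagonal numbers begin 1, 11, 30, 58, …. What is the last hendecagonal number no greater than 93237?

Solve n(9n−7)/2 ≤ 93237 for integer n.
n = 144 gives 92808 ≤ 93237, while n = 145 gives 94105 > 93237; so the answer is 92808.

92808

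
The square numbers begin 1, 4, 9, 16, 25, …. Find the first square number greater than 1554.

Solve n² > 1554 for integer n.
The largest n with value ≤ 1554 is 39 (since 1521 ≤ 1554 < 1600), so the first above is n = 40, value 1600.

1600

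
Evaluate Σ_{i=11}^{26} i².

Σ_{i=11}^{26} i² = 6201 − 385 = 5816.

5816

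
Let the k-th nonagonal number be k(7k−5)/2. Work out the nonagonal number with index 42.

42·(7·42 − 5)/2 = 42·289/2 = 6069.

6069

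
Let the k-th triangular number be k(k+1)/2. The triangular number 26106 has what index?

228

Set n(n+1)/2 = 26106, giving n² + n − 52212 = 0.
The discriminant is 1 + 8·26106 = 208849, and √208849 = 457.
So n = (-1 + 457) / 2 = 456/2 = 228.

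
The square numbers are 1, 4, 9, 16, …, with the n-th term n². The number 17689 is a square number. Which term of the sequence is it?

133

We need n² = 17689, so n = √17689 = 133.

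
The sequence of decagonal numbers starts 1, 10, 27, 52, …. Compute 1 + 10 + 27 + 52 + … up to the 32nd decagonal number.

44176

Σ i(4i−3) = 4Σi² − 3Σi over i = 1..32.
Σi = 528 and Σi² = 11440.
4·11440 − 3·528 = 44176.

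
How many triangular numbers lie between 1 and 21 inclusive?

6

The n-th triangular number is n(n+1)/2.
Smallest index with value ≥ 1: n = 1 (giving 1).
Largest index with value ≤ 21: n = 6 (giving 21).
Indices 1 through 6: 6 terms.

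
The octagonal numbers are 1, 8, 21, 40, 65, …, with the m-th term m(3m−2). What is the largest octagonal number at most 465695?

Solve n(3n−2) ≤ 465695 for integer n.
n = 394 gives 464920 ≤ 465695, while n = 395 gives 467285 > 465695; so the answer is 464920.

464920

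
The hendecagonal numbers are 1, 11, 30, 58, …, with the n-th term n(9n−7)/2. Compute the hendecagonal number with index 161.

116081

The 161st hendecagonal number is n(9n−7)/2 with n = 161.
161·(9·161 − 7)/2 = 161·1442/2 = 161·721 = 116081.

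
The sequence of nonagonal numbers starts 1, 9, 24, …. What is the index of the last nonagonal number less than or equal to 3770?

33

Solve n(7n−5)/2 ≤ 3770 for integer n.
n = 33 gives 3729 ≤ 3770, while n = 34 gives 3961 > 3770; so the answer is index 33.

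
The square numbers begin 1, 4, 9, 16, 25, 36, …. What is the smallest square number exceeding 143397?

143641

Solve n² > 143397 for integer n.
The largest n with value ≤ 143397 is 378 (since 142884 ≤ 143397 < 143641), so the first above is n = 379, value 143641.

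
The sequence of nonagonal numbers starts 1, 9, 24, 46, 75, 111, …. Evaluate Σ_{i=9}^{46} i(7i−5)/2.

Σ i(7i−5)/2 = (7Σi² − 5Σi) / 2 over i = 9..46.
Σi = 1081 − 36 = 1045 and Σi² = 33511 − 204 = 33307.
(7·33307 − 5·1045) / 2 = 227924/2 = 113962.

113962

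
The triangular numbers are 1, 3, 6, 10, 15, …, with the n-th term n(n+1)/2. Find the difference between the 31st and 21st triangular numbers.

31·32/2 = 496 and 21·22/2 = 231.
Difference: 496 − 231 = 265.

265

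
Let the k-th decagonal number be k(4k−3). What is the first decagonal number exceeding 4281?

Solve n(4n−3) > 4281 for integer n.
The largest n with value ≤ 4281 is 33 (since 4257 ≤ 4281 < 4522), so the first above is n = 34, value 4522.

4522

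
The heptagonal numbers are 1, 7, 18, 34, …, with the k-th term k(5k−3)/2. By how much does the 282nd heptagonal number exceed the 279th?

4203

282·(5·282 − 3)/2 = 198387 and 279·(5·279 − 3)/2 = 194184.
Difference: 198387 − 194184 = 4203.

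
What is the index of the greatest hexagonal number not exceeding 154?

Solve n(2n−1) ≤ 154 for integer n.
n = 9 gives 153 ≤ 154, while n = 10 gives 190 > 154; so the answer is index 9.

9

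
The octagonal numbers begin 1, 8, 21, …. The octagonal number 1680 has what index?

24

Set n(3n−2) = 1680, giving 3n² − 2n − 1680 = 0.
The discriminant is 4 + 12·1680 = 20164, and √20164 = 142.
So n = (2 + 142) / 6 = 144/6 = 24.
Check: 24·(3·24 − 2) = 1680. ✓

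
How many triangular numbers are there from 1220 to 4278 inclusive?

The n-th triangular number is n(n+1)/2.
Smallest index with value ≥ 1220: n = 49 (giving 1225).
Largest index with value ≤ 4278: n = 92 (giving 4278).
Indices 49 through 92: 44 terms.

44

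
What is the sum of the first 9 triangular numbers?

Σ i(i+1)/2 = (Σi² + Σi) / 2 over i = 1..9.
Σi = 45 and Σi² = 285.
(1·285 + 1·45) / 2 = 330/2 = 165.

165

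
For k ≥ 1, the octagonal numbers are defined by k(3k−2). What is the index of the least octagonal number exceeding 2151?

Solve n(3n−2) > 2151 for integer n.
The largest n with value ≤ 2151 is 27 (since 2133 ≤ 2151 < 2296), so the first above is n = 28, value 2296.

28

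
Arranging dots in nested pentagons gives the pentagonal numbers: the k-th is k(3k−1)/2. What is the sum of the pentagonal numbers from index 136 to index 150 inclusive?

Σ i(3i−1)/2 = (3Σi² − Σi) / 2 over i = 136..150.
Σi = 11325 − 9180 = 2145 and Σi² = 1136275 − 829260 = 307015.
(3·307015 − 1·2145) / 2 = 918900/2 = 459450.

459450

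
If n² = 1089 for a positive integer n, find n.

We need n² = 1089, so n = √1089 = 33.

33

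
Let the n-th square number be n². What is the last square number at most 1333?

1296

Solve n² ≤ 1333 for integer n.
n = 36 gives 1296 ≤ 1333, while n = 37 gives 1369 > 1333; so the answer is 1296.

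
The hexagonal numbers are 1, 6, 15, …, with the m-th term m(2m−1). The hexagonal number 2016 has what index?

Set n(2n−1) = 2016, giving 2n² − n − 2016 = 0.
So n = (1 + 127) / 4 = 128/4 = 32.
Check: 32·(2·32 − 1) = 2016. ✓

32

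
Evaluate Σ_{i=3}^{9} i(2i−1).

Σ i(2i−1) = 2Σi² − Σi over i = 3..9.
Σi = 45 − 3 = 42 and Σi² = 285 − 5 = 280.
2·280 − 1·42 = 518.

518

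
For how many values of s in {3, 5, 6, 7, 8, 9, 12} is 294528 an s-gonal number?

s = 3: P(3, 767) = 294528. ✓
s = 5: P(5, 443) = 294152 and P(5, 444) = 295482; 294528 is not s-gonal.
s = 6: P(6, 384) = 294528. ✓
s = 7: P(7, 343) = 293608 and P(7, 344) = 295324; 294528 is not s-gonal.
s = 8: P(8, 313) = 293281 and P(8, 314) = 295160; 294528 is not s-gonal.
s = 9: P(9, 290) = 293625 and P(9, 291) = 295656; 294528 is not s-gonal.
s = 12: P(12, 243) = 294273 and P(12, 244) = 296704; 294528 is not s-gonal.
Hits: s ∈ {3, 6} → 2.

2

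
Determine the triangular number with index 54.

1485

54·55/2 = 2970/2 = 1485.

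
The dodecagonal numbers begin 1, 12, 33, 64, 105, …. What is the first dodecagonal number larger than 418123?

Solve n(5n−4) > 418123 for integer n.
The largest n with value ≤ 418123 is 289 (since 416449 ≤ 418123 < 419340), so the first above is n = 290, value 419340.

419340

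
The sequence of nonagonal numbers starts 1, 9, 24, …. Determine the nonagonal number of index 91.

The 91st nonagonal number is n(7n−5)/2 with n = 91.
91·(7·91 − 5)/2 = 91·632/2 = 91·316 = 28756.

28756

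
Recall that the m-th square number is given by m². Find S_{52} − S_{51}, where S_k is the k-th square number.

n² − (n−1)² = 2n − 1, so 52² − 51² = 2·52 − 1 = 103.

103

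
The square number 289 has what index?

17

We need n² = 289, so n = √289 = 17.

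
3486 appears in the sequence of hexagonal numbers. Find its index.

42

Set n(2n−1) = 3486, giving 2n² − n − 3486 = 0.
The discriminant is 1 + 8·3486 = 27889, and √27889 = 167.
So n = (1 + 167) / 4 = 168/4 = 42.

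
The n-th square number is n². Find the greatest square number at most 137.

Solve n² ≤ 137 for integer n.
n = 11 gives 121 ≤ 137, while n = 12 gives 144 > 137; so the answer is 121.

121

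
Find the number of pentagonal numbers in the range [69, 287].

The n-th pentagonal number is n(3n−1)/2.
Smallest index with value ≥ 69: n = 7 (giving 70).
Largest index with value ≤ 287: n = 14 (giving 287).
Indices 7 through 14: 8 terms.

8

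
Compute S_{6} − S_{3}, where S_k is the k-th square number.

27

6² = 36 and 3² = 9.
Difference: 36 − 9 = 27.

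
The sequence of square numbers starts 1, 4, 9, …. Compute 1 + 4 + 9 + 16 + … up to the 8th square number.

Σ_{i=1}^{8} i² = 8·9·17/6 = 204.

204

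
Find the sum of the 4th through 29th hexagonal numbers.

Σ i(2i−1) = 2Σi² − Σi over i = 4..29.
Σi = 435 − 6 = 429 and Σi² = 8555 − 14 = 8541.
2·8541 − 1·429 = 16653.

16653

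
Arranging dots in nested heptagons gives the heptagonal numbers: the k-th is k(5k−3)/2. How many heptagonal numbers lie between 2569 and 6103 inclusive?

The n-th heptagonal number is n(5n−3)/2.
Smallest index with value ≥ 2569: n = 33 (giving 2673).
Largest index with value ≤ 6103: n = 49 (giving 5929).
Indices 33 through 49: 17 terms.

17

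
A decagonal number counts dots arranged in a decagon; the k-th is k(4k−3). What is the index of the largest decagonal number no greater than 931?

Solve n(4n−3) ≤ 931 for integer n.
n = 15 gives 855 ≤ 931, while n = 16 gives 976 > 931; so the answer is index 15.

15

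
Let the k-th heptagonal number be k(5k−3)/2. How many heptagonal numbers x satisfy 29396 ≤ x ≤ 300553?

239

The n-th heptagonal number is n(5n−3)/2.
Smallest index with value ≥ 29396: n = 109 (giving 29539).
Largest index with value ≤ 300553: n = 347 (giving 300502).
Indices 109 through 347: 239 terms.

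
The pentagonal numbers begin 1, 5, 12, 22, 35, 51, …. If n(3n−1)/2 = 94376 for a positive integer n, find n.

251

Set n(3n−1)/2 = 94376, giving 3n² − n − 188752 = 0.
The discriminant is 1 + 24·94376 = 2265025, and √2265025 = 1505.
So n = (1 + 1505) / 6 = 1506/6 = 251.
Check: 251·(3·251 − 1)/2 = 94376. ✓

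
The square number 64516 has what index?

We need n² = 64516, so n = √64516 = 254.

254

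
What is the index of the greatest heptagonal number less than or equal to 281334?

335

Solve n(5n−3)/2 ≤ 281334 for integer n.
n = 335 gives 280060 ≤ 281334, while n = 336 gives 281736 > 281334; so the answer is index 335.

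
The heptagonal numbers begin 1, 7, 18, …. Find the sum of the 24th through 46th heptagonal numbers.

71760

Σ i(5i−3)/2 = (5Σi² − 3Σi) / 2 over i = 24..46.
Σi = 1081 − 276 = 805 and Σi² = 33511 − 4324 = 29187.
(5·29187 − 3·805) / 2 = 143520/2 = 71760.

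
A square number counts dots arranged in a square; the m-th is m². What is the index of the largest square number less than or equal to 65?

Solve n² ≤ 65 for integer n.
n = 8 gives 64 ≤ 65, while n = 9 gives 81 > 65; so the answer is index 8.

8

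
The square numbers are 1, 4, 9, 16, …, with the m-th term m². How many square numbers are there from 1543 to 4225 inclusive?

26

The n-th square number is n².
Smallest index with value ≥ 1543: n = 40 (giving 1600).
Largest index with value ≤ 4225: n = 65 (giving 4225).
Indices 40 through 65: 26 terms.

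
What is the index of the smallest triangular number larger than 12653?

Solve n(n+1)/2 > 12653 for integer n.
The largest n with value ≤ 12653 is 158 (since 12561 ≤ 12653 < 12720), so the first above is n = 159, value 12720.

159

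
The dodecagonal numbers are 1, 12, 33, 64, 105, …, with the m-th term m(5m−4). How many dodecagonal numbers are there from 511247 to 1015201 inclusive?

The n-th dodecagonal number is n(5n−4).
Smallest index with value ≥ 511247: n = 321 (giving 513921).
Largest index with value ≤ 1015201: n = 451 (giving 1015201).
Indices 321 through 451: 131 terms.

131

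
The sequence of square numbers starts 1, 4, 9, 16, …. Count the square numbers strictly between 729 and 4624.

The n-th square number is n².
Smallest index with value > 729: n = 28 (giving 784).
Largest index with value < 4624: n = 67 (giving 4489).
Indices 28 through 67: 40 terms.

40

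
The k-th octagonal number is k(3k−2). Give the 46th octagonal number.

6256

46·(3·46 − 2) = 46·136 = 6256.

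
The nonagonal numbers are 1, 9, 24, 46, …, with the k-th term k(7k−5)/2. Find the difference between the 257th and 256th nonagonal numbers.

1793

Consecutive nonagonal numbers differ by 7n − 6: here 7·257 − 6 = 1793.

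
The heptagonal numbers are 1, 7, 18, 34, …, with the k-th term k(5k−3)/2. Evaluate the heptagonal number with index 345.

The 345th heptagonal number is n(5n−3)/2 with n = 345.
345·(5·345 − 3)/2 = 345·1722/2 = 345·861 = 297045.

297045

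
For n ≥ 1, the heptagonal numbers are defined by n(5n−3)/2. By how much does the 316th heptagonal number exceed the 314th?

3147

316·(5·316 − 3)/2 = 249166 and 314·(5·314 − 3)/2 = 246019.
Difference: 249166 − 246019 = 3147.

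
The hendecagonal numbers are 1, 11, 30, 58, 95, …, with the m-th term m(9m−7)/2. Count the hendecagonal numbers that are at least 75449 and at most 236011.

100

The n-th hendecagonal number is n(9n−7)/2.
Smallest index with value ≥ 75449: n = 130 (giving 75595).
Largest index with value ≤ 236011: n = 229 (giving 235183).
Indices 130 through 229: 100 terms.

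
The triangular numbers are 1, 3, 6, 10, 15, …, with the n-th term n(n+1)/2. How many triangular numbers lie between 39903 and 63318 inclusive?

74

The n-th triangular number is n(n+1)/2.
Smallest index with value ≥ 39903: n = 282 (giving 39903).
Largest index with value ≤ 63318: n = 355 (giving 63190).
Indices 282 through 355: 74 terms.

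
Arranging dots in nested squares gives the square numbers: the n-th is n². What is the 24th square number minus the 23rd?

n² − (n−1)² = 2n − 1, so 24² − 23² = 2·24 − 1 = 47.

47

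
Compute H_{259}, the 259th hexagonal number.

133903

The 259th hexagonal number is n(2n−1) with n = 259.
259·(2·259 − 1) = 259·517 = 133903.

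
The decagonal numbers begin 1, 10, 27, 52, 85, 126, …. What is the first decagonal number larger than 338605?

Solve n(4n−3) > 338605 for integer n.
The largest n with value ≤ 338605 is 291 (since 337851 ≤ 338605 < 340180), so the first above is n = 292, value 340180.

340180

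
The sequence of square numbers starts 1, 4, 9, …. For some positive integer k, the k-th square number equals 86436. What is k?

We need n² = 86436, so n = √86436 = 294.

294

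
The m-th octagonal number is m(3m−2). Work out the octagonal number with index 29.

2465

The 29th octagonal number is n(3n−2) with n = 29.
29·(3·29 − 2) = 29·85 = 2465.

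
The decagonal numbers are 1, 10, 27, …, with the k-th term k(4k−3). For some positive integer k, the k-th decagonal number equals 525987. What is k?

Set n(4n−3) = 525987, giving 4n² − 3n − 525987 = 0.
The discriminant is 9 + 16·525987 = 8415801, and √8415801 = 2901.
So n = (3 + 2901) / 8 = 2904/8 = 363.
Check: 363·(4·363 − 3) = 525987. ✓

363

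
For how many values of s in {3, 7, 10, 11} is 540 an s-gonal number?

s = 3: P(3, 32) = 528 and P(3, 33) = 561; 540 is not s-gonal.
s = 7: P(7, 15) = 540. ✓
s = 10: P(10, 12) = 540. ✓
s = 11: P(11, 11) = 506 and P(11, 12) = 606; 540 is not s-gonal.
Hits: s ∈ {7, 10} → 2.

2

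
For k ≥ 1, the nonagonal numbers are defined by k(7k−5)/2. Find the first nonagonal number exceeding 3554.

Solve n(7n−5)/2 > 3554 for integer n.
The largest n with value ≤ 3554 is 32 (since 3504 ≤ 3554 < 3729), so the first above is n = 33, value 3729.

3729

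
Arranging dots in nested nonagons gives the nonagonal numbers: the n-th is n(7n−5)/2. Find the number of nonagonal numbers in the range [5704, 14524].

The n-th nonagonal number is n(7n−5)/2.
Smallest index with value ≥ 5704: n = 41 (giving 5781).
Largest index with value ≤ 14524: n = 64 (giving 14176).
Indices 41 through 64: 24 terms.

24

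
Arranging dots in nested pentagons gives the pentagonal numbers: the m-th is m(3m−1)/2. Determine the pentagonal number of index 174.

The 174th pentagonal number is n(3n−1)/2 with n = 174.
174·(3·174 − 1)/2 = 174·521/2 = 45327.

45327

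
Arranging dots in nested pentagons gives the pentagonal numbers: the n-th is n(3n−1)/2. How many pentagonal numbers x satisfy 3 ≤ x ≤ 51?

5

The n-th pentagonal number is n(3n−1)/2.
Smallest index with value ≥ 3: n = 2 (giving 5).
Largest index with value ≤ 51: n = 6 (giving 51).
Indices 2 through 6: 5 terms.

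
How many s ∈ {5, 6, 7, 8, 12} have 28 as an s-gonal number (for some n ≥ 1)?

s = 5: P(5, 4) = 22 and P(5, 5) = 35; 28 is not s-gonal.
s = 6: P(6, 4) = 28. ✓
s = 7: P(7, 3) = 18 and P(7, 4) = 34; 28 is not s-gonal.
s = 8: P(8, 3) = 21 and P(8, 4) = 40; 28 is not s-gonal.
s = 12: P(12, 2) = 12 and P(12, 3) = 33; 28 is not s-gonal.
Hits: s ∈ {6} → 1.

1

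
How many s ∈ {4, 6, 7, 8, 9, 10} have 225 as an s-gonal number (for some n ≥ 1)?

2

s = 4: P(4, 15) = 225. ✓
s = 6: P(6, 10) = 190 and P(6, 11) = 231; 225 is not s-gonal.
s = 7: P(7, 9) = 189 and P(7, 10) = 235; 225 is not s-gonal.
s = 8: P(8, 9) = 225. ✓
s = 9: P(9, 8) = 204 and P(9, 9) = 261; 225 is not s-gonal.
s = 10: P(10, 7) = 175 and P(10, 8) = 232; 225 is not s-gonal.
Hits: s ∈ {4, 8} → 2.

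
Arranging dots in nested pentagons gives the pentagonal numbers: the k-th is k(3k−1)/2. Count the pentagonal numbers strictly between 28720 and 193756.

The n-th pentagonal number is n(3n−1)/2.
Smallest index with value > 28720: n = 139 (giving 28912).
Largest index with value < 193756: n = 359 (giving 193142).
Indices 139 through 359: 221 terms.

221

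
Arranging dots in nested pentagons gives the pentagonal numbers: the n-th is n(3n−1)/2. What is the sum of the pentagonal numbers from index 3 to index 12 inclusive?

Σ i(3i−1)/2 = (3Σi² − Σi) / 2 over i = 3..12.
Σi = 78 − 3 = 75 and Σi² = 650 − 5 = 645.
(3·645 − 1·75) / 2 = 1860/2 = 930.

930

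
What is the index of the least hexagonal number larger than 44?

Solve n(2n−1) > 44 for integer n.
The largest n with value ≤ 44 is 4 (since 28 ≤ 44 < 45), so the first above is n = 5, value 45.

5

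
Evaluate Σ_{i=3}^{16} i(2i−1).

2849

Σ i(2i−1) = 2Σi² − Σi over i = 3..16.
Σi = 136 − 3 = 133 and Σi² = 1496 − 5 = 1491.
2·1491 − 1·133 = 2849.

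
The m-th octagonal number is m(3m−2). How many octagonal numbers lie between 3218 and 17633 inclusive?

44

The n-th octagonal number is n(3n−2).
Smallest index with value ≥ 3218: n = 34 (giving 3400).
Largest index with value ≤ 17633: n = 77 (giving 17633).
Indices 34 through 77: 44 terms.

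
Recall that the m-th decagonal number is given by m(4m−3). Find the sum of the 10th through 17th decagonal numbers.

5676

Σ i(4i−3) = 4Σi² − 3Σi over i = 10..17.
Σi = 153 − 45 = 108 and Σi² = 1785 − 285 = 1500.
4·1500 − 3·108 = 5676.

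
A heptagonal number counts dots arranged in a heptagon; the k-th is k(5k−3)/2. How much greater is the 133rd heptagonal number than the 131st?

1317

133·(5·133 − 3)/2 = 44023 and 131·(5·131 − 3)/2 = 42706.
Difference: 44023 − 42706 = 1317.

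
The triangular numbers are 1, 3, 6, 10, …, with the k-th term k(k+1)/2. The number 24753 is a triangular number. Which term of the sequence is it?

222

Set n(n+1)/2 = 24753, giving n² + n − 49506 = 0.
The discriminant is 1 + 8·24753 = 198025, and √198025 = 445.
So n = (-1 + 445) / 2 = 444/2 = 222.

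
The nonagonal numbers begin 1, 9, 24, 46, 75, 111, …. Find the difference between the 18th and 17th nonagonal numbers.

Consecutive nonagonal numbers differ by 7n − 6: here 7·18 − 6 = 120.

120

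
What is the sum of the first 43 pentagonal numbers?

Σ i(3i−1)/2 = (3Σi² − Σi) / 2 over i = 1..43.
Σi = 946 and Σi² = 27434.
(3·27434 − 1·946) / 2 = 81356/2 = 40678.

40678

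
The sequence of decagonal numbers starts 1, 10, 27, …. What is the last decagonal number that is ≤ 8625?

Solve n(4n−3) ≤ 8625 for integer n.
n = 46 gives 8326 ≤ 8625, while n = 47 gives 8695 > 8625; so the answer is 8326.

8326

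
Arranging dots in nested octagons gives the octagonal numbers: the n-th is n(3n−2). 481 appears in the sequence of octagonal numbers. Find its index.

13

Set n(3n−2) = 481, giving 3n² − 2n − 481 = 0.
The discriminant is 4 + 12·481 = 5776, and √5776 = 76.
So n = (2 + 76) / 6 = 78/6 = 13.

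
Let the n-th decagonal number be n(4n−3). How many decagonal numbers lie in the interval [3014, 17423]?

The n-th decagonal number is n(4n−3).
Smallest index with value ≥ 3014: n = 28 (giving 3052).
Largest index with value ≤ 17423: n = 66 (giving 17226).
Indices 28 through 66: 39 terms.

39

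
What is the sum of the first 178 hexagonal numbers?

Σ i(2i−1) = 2Σi² − Σi over i = 1..178.
Σi = 15931 and Σi² = 1895789.
2·1895789 − 1·15931 = 3775647.

3775647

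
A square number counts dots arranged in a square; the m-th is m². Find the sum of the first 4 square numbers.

30

Σ_{i=1}^{4} i² = 4·5·9/6 = 30.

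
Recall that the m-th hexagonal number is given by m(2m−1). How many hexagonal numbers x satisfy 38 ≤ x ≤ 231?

The n-th hexagonal number is n(2n−1).
Smallest index with value ≥ 38: n = 5 (giving 45).
Largest index with value ≤ 231: n = 11 (giving 231).
Indices 5 through 11: 7 terms.

7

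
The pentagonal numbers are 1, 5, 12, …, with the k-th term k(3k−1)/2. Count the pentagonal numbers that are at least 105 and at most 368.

7

The n-th pentagonal number is n(3n−1)/2.
Smallest index with value ≥ 105: n = 9 (giving 117).
Largest index with value ≤ 368: n = 15 (giving 330).
Indices 9 through 15: 7 terms.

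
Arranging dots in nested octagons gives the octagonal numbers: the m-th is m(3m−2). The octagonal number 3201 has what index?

33

Set n(3n−2) = 3201, giving 3n² − 2n − 3201 = 0.
The discriminant is 4 + 12·3201 = 38416, and √38416 = 196.
So n = (2 + 196) / 6 = 198/6 = 33.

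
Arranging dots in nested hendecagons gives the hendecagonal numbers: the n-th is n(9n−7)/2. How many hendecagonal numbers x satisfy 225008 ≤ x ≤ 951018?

The n-th hendecagonal number is n(9n−7)/2.
Smallest index with value ≥ 225008: n = 224 (giving 225008).
Largest index with value ≤ 951018: n = 460 (giving 950590).
Indices 224 through 460: 237 terms.

237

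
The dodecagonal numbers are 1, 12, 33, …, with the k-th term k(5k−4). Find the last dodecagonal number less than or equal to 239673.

238929

Solve n(5n−4) ≤ 239673 for integer n.
n = 219 gives 238929 ≤ 239673, while n = 220 gives 241120 > 239673; so the answer is 238929.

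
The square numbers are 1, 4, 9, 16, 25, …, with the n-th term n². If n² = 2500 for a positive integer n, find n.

We need n² = 2500, so n = √2500 = 50.
Check: 50² = 2500. ✓

50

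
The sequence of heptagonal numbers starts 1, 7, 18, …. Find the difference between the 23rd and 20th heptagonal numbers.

318

23·(5·23 − 3)/2 = 1288 and 20·(5·20 − 3)/2 = 970.
Difference: 1288 − 970 = 318.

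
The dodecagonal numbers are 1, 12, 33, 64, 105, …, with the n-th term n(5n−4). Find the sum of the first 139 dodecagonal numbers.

Σ i(5i−4) = 5Σi² − 4Σi over i = 1..139.
Σi = 9730 and Σi² = 904890.
5·904890 − 4·9730 = 4485530.

4485530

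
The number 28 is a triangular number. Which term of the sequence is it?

7

Set n(n+1)/2 = 28, giving n² + n − 56 = 0.
So n = (-1 + 15) / 2 = 14/2 = 7.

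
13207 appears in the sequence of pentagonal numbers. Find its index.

Set n(3n−1)/2 = 13207, giving 3n² − n − 26414 = 0.
The discriminant is 1 + 24·13207 = 316969, and √316969 = 563.
So n = (1 + 563) / 6 = 564/6 = 94.
Check: 94·(3·94 − 1)/2 = 13207. ✓

94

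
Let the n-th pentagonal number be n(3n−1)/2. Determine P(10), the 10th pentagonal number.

145

The 10th pentagonal number is n(3n−1)/2 with n = 10.
10·(3·10 − 1)/2 = 10·29/2 = 145.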